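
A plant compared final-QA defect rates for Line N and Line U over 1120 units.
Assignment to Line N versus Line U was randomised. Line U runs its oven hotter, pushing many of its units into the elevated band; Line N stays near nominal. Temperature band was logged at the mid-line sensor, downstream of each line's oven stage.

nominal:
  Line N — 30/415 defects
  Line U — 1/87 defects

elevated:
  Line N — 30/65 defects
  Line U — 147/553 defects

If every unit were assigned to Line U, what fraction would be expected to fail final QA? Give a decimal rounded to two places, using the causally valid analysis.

The stratified and pooled comparisons disagree (Line U wins within each in-process temperature band; Line N wins overall), so the answer turns on the causal role of in-process temperature band.
Because the line influences in-process temperature band, in-process temperature band is a post-treatment mediator, not a confounder. Stratifying on it would bias the estimate; the causal effect is the crude pooled difference.
So P(outcome | do(Line U)) is just the pooled rate for Line U: 148/640 = 0.231.

0.23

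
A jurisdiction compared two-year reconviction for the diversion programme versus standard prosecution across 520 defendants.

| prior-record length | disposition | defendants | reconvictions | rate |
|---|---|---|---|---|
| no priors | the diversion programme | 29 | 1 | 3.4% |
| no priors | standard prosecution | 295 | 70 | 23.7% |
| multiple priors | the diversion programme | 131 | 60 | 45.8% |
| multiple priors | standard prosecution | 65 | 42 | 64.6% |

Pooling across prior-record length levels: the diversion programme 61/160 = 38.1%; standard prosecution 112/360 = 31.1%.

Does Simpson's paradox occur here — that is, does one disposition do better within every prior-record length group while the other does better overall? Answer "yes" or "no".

Within each prior-record length level (no priors 3.4% vs 23.7%; multiple priors 45.8% vs 64.6%), the diversion programme has the lower rate every time. Pooled: 38.1% vs 31.1% — standard prosecution has the lower rate overall. The two comparisons disagree.

yes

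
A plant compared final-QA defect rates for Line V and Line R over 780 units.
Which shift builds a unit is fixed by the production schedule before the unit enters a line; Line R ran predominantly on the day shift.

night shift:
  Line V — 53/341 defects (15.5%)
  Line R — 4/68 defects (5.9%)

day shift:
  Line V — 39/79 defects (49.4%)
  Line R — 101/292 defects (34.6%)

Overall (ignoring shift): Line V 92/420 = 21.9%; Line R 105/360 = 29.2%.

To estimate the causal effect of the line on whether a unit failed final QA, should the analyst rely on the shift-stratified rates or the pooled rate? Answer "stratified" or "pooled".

Since shift is a pre-existing factor (not a product of the line) and it affects the outcome on its own, it is a confounder. The stratified rates, not the pooled rate, identify the causal effect.
Within each level — night shift: 15.5% vs 5.9%; day shift: 49.4% vs 34.6% — Line R is lower every time.

stratified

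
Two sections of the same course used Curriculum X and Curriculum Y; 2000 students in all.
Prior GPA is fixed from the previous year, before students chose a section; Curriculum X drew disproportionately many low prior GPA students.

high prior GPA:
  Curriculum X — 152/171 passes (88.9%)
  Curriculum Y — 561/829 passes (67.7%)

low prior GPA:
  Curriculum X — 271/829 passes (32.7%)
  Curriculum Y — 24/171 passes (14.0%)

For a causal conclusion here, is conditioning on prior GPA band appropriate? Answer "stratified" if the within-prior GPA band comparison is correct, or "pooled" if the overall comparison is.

Prior GPA band is set before the teaching method has any effect — it is not caused by the teaching method — and it independently drives the outcome. That makes it a confounder, so the causal comparison is within prior GPA band levels.
Within each level — high prior GPA: 88.9% vs 67.7%; low prior GPA: 32.7% vs 14.0% — Curriculum X is higher every time.

stratified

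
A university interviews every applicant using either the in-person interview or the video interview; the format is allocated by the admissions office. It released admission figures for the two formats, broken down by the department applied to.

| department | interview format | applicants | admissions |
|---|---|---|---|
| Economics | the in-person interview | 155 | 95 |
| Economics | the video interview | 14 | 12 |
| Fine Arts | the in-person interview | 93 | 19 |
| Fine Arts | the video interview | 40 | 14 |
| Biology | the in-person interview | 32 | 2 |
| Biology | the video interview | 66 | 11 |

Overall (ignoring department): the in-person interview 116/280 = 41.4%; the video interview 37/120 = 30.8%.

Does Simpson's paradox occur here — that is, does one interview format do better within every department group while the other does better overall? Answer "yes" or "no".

yes

Within each department level (Economics 61.3% vs 85.7%; Fine Arts 20.4% vs 35.0%; Biology 6.2% vs 16.7%), the video interview has the higher rate every time. Pooled: 41.4% vs 30.8% — the in-person interview has the higher rate overall. The two comparisons disagree.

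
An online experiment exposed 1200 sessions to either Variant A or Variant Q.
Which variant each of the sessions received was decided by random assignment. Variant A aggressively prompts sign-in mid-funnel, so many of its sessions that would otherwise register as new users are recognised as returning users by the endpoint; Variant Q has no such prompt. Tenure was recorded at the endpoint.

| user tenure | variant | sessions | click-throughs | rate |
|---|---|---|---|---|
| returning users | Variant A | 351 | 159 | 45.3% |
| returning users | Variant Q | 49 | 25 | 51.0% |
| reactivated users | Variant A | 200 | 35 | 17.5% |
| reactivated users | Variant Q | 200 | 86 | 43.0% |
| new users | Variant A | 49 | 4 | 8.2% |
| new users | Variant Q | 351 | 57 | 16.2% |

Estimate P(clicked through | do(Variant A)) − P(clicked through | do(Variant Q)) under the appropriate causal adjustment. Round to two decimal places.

Stratifying would compare variants among sessions the variants themselves sorted into user tenure groups — a form of selection on an intermediate. The unconditioned pooled rates give the total causal effect.
The causal difference is the pooled difference: 0.330 − 0.280 = +0.050.

+0.05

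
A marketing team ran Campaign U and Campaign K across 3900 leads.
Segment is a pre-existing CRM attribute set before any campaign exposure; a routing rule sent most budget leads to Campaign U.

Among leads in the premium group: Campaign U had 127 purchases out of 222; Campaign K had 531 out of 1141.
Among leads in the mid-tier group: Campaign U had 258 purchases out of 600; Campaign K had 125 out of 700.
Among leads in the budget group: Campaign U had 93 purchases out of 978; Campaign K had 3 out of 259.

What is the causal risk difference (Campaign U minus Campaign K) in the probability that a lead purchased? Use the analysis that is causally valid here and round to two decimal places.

The imbalance in customer segment arose from how leads were allocated, not from anything the campaign did; and customer segment independently affects the outcome. The pooled gap is confounded — condition on customer segment.
Adjusting over the population distribution of customer segment: 0.349·(0.572−0.465) + 0.333·(0.430−0.179) + 0.317·(0.095−0.012) = +0.148.

+0.15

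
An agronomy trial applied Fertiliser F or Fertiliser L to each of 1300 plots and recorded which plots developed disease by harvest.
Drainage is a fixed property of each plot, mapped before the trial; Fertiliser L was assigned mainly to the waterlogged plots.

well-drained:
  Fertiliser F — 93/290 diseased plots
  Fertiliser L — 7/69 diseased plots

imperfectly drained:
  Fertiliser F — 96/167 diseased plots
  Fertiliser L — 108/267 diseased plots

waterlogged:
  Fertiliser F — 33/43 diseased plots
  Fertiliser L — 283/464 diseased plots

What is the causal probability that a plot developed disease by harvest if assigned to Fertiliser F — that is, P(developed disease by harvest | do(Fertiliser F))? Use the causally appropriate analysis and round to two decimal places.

0.58

Nothing the fertiliser does changes field drainage; the imbalance is an allocation artefact. With field drainage also predicting the outcome, the pooled figure is confounded, and the within-stratum comparison is the causal one.
Standardising Fertiliser F to the population field drainage mix: 0.276·93/290 + 0.334·96/167 + 0.390·33/43 = 0.580.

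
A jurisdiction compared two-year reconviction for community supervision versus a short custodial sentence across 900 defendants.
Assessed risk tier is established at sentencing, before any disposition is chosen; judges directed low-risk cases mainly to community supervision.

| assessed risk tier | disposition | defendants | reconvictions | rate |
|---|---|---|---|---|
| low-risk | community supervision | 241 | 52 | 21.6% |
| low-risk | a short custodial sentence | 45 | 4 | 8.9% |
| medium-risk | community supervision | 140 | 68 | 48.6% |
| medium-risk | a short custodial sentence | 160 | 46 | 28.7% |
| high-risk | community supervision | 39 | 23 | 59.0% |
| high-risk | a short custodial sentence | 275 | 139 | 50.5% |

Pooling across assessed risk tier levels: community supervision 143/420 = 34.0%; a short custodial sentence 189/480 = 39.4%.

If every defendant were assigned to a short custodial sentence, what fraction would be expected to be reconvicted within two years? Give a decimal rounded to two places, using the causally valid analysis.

Nothing the disposition does changes assessed risk tier; the imbalance is an allocation artefact. With assessed risk tier also predicting the outcome, the pooled figure is confounded, and the within-stratum comparison is the causal one.
Standardising a short custodial sentence to the population assessed risk tier mix: 0.318·4/45 + 0.333·46/160 + 0.349·139/275 = 0.300.

0.30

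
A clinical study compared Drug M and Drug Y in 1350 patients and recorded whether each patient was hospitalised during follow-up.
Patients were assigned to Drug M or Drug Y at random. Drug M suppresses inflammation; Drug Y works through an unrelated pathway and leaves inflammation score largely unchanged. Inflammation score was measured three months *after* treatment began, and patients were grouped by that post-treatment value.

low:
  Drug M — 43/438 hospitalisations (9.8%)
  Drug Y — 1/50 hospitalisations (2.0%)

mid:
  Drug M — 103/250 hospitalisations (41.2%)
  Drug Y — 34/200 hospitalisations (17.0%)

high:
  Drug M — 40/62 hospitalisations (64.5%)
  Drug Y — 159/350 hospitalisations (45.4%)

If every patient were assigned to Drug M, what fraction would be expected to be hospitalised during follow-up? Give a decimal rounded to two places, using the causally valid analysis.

0.25

Inflammation score lies on the pathway drug → inflammation score → outcome, so adjusting for it blocks the indirect effect. For the total causal effect of drug, use the unadjusted pooled rates.
So P(outcome | do(Drug M)) is just the pooled rate for Drug M: 186/750 = 0.248.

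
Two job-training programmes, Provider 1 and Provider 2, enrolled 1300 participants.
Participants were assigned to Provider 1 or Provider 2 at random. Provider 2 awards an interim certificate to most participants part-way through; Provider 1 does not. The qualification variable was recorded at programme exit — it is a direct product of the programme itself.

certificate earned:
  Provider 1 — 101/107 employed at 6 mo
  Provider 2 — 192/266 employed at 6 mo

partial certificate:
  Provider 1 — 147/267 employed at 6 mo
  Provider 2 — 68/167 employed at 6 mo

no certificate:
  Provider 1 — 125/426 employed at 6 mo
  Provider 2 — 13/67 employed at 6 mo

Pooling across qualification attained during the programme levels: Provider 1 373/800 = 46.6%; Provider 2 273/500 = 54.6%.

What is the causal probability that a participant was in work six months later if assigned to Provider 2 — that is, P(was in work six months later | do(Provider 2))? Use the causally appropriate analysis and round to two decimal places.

The distribution of qualification attained during the programme is itself part of what the programme does — it is an intermediate outcome. Holding it fixed would remove that part of the effect; the total effect is the pooled difference.
So P(outcome | do(Provider 2)) is just the pooled rate for Provider 2: 273/500 = 0.546.

0.55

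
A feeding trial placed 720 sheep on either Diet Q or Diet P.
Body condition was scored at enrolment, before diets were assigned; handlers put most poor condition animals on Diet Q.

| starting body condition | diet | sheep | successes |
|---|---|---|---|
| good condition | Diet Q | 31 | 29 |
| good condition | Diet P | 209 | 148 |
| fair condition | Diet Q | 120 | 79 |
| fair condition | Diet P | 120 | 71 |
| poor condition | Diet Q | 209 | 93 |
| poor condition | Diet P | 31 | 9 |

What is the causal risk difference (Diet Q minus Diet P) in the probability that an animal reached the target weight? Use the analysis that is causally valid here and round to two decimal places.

+0.15

Since starting body condition is a pre-existing factor (not a product of the diet) and it affects the outcome on its own, it is a confounder. The stratified rates, not the pooled rate, identify the causal effect.
Adjusting over the population distribution of starting body condition: 0.333·(0.935−0.708) + 0.333·(0.658−0.592) + 0.333·(0.445−0.290) = +0.150.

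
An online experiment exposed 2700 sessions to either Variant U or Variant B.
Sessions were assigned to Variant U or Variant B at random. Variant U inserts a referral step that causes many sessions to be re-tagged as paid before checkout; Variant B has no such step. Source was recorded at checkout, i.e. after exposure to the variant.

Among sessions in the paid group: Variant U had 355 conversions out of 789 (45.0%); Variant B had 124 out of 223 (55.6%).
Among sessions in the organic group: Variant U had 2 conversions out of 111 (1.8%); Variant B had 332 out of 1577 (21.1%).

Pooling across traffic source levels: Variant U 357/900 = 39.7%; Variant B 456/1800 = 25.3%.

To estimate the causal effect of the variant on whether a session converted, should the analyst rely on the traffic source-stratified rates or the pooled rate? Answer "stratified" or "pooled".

The distribution of traffic source is itself part of what the variant does — it is an intermediate outcome. Holding it fixed would remove that part of the effect; the total effect is the pooled difference.
Pooled: Variant U 39.7% vs Variant B 25.3%; Variant U is higher overall.

pooled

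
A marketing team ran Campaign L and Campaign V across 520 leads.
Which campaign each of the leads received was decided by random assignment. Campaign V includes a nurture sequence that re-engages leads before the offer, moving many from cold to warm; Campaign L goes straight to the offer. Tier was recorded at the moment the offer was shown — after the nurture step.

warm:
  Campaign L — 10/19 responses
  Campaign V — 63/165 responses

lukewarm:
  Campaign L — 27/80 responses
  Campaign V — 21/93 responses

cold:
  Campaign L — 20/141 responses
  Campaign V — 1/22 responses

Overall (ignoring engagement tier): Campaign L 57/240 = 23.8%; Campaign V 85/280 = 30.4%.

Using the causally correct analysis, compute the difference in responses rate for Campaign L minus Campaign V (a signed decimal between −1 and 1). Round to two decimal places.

-0.07

Stratifying would compare campaigns among leads the campaigns themselves sorted into engagement tier groups — a form of selection on an intermediate. The unconditioned pooled rates give the total causal effect.
The causal difference is the pooled difference: 0.237 − 0.304 = -0.066.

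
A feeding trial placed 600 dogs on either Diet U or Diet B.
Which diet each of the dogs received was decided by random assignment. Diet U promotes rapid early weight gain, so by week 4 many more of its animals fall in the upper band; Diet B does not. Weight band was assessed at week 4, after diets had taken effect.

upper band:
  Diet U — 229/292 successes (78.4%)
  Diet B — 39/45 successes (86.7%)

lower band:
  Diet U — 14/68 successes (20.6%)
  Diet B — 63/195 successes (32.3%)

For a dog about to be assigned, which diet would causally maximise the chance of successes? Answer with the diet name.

Diet U

Week-4 weight band lies on the pathway diet → week-4 weight band → outcome, so adjusting for it blocks the indirect effect. For the total causal effect of diet, use the unadjusted pooled rates.
Pooled: Diet U 67.5% vs Diet B 42.5%; Diet U is higher overall.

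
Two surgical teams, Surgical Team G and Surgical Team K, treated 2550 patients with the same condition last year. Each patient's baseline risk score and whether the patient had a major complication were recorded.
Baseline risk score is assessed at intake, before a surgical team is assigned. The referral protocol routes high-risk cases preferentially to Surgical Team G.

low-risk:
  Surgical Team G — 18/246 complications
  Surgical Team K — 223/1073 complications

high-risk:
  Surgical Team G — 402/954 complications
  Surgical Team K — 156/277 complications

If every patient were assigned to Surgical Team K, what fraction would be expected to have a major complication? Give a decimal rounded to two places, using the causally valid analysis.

The baseline risk score-specific comparison favours Surgical Team G throughout, but the pooled figures favour Surgical Team K. The question is whether to condition on baseline risk score.
Since baseline risk score is a pre-existing factor (not a product of the surgical team) and it affects the outcome on its own, it is a confounder. The stratified rates, not the pooled rate, identify the causal effect.
Standardising Surgical Team K to the population baseline risk score mix: 0.517·223/1073 + 0.483·156/277 = 0.379.

0.38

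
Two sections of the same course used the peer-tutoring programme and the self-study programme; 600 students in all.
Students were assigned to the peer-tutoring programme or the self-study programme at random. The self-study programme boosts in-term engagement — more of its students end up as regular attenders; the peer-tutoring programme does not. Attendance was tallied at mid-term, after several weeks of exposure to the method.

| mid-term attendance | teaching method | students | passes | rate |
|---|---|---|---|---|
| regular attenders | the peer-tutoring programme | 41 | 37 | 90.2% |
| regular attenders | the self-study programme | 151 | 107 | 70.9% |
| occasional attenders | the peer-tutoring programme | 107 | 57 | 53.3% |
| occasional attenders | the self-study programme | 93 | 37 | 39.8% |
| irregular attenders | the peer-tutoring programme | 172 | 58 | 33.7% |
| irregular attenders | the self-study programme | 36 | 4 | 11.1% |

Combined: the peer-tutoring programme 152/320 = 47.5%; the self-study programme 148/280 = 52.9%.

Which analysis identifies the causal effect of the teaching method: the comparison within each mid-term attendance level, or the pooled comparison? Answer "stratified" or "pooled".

Mid-term attendance is recorded after the teaching method and is itself shifted by it — it sits on the causal path from teaching method to outcome. Conditioning on a mediator would strip out part of the effect we want; the pooled comparison gives the total causal effect.
Pooled: the peer-tutoring programme 47.5% vs the self-study programme 52.9%; the self-study programme is higher overall.

pooled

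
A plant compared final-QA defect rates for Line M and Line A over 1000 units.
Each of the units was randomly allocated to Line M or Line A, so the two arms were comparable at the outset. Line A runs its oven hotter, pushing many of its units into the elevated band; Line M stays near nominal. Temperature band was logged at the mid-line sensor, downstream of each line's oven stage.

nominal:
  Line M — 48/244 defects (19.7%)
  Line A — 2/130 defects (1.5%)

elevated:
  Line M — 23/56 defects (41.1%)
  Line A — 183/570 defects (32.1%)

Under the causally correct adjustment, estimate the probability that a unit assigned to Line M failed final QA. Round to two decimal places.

0.24

The distribution of in-process temperature band is itself part of what the line does — it is an intermediate outcome. Holding it fixed would remove that part of the effect; the total effect is the pooled difference.
So P(outcome | do(Line M)) is just the pooled rate for Line M: 71/300 = 0.237.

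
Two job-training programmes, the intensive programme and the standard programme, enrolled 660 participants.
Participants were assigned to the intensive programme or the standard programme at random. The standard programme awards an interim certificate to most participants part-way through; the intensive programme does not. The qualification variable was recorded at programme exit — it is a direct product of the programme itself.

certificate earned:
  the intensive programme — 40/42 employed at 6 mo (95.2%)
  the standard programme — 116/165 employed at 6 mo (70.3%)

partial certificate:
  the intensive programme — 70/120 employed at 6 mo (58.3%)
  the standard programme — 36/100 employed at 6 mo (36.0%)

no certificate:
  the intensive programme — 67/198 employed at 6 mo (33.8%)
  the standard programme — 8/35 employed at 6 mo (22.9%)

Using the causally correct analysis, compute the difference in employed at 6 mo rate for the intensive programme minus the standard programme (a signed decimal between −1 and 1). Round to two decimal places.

Qualification attained during the programme lies on the pathway programme → qualification attained during the programme → outcome, so adjusting for it blocks the indirect effect. For the total causal effect of programme, use the unadjusted pooled rates.
The causal difference is the pooled difference: 0.492 − 0.533 = -0.042.

-0.04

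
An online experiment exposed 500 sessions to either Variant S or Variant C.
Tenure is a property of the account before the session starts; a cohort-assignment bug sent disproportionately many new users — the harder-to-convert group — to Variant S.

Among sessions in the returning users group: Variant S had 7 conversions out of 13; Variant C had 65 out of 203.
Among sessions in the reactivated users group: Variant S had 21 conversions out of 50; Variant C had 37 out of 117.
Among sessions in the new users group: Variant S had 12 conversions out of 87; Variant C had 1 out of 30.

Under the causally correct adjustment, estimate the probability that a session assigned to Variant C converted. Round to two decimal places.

Within every user tenure level Variant S has the higher rate, yet pooled Variant C does — Simpson's reversal.
User tenure satisfies the back-door criterion: it is not a descendant of the variant, and it blocks the spurious path from variant to outcome. Adjusting for it (i.e., using the within-user tenure rates) gives the causal effect.
Standardising Variant C to the population user tenure mix: 0.432·65/203 + 0.334·37/117 + 0.234·1/30 = 0.252.

0.25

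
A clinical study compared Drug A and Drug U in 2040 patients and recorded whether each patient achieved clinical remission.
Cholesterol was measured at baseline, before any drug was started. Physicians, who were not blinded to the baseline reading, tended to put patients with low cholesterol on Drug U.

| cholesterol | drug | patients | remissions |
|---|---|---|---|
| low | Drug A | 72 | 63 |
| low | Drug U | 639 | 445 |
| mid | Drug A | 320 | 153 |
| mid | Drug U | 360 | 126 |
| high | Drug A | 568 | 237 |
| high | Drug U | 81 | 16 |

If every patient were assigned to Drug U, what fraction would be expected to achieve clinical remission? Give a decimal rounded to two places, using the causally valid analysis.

The cholesterol-specific comparison favours Drug A throughout, but the pooled figures favour Drug U. The question is whether to condition on cholesterol.
The imbalance in cholesterol arose from how patients were allocated, not from anything the drug did; and cholesterol independently affects the outcome. The pooled gap is confounded — condition on cholesterol.
Standardising Drug U to the population cholesterol mix: 0.349·445/639 + 0.333·126/360 + 0.318·16/81 = 0.422.

0.42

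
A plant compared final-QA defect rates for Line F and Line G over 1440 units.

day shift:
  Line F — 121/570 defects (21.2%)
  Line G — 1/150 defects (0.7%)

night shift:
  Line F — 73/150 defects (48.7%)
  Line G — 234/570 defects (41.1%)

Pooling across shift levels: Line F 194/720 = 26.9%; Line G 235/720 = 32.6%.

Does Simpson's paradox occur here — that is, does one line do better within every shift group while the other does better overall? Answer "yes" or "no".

yes

Within each shift level (day shift 21.2% vs 0.7%; night shift 48.7% vs 41.1%), Line G has the lower rate every time. Pooled: 26.9% vs 32.6% — Line F has the lower rate overall. The two comparisons disagree.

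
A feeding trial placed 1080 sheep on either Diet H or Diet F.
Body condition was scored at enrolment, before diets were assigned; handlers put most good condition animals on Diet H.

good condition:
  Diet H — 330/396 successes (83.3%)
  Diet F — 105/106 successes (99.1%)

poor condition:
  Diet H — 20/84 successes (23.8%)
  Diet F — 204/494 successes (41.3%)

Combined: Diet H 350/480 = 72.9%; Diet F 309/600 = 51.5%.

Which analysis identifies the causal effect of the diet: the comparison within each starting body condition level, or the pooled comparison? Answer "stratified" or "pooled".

stratified

The starting body condition-specific comparison favours Diet F throughout, but the pooled figures favour Diet H. The question is whether to condition on starting body condition.
Starting body condition is set before the diet has any effect — it is not caused by the diet — and it independently drives the outcome. That makes it a confounder, so the causal comparison is within starting body condition levels.
Within each level — good condition: 83.3% vs 99.1%; poor condition: 23.8% vs 41.3% — Diet F is higher every time.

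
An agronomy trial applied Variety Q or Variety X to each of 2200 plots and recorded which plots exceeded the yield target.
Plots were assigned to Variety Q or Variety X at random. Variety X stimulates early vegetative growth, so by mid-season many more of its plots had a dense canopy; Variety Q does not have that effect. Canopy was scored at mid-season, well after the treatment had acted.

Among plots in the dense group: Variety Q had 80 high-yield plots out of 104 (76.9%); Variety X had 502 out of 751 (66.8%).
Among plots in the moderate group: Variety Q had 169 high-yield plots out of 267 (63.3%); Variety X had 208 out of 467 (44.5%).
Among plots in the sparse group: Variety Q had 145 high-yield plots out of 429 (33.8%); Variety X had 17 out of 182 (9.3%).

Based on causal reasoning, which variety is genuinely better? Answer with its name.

Variety X

The stratified and pooled comparisons disagree (Variety Q wins within each mid-season canopy; Variety X wins overall), so the answer turns on the causal role of mid-season canopy.
Mid-season canopy is recorded after the variety and is itself shifted by it — it sits on the causal path from variety to outcome. Conditioning on a mediator would strip out part of the effect we want; the pooled comparison gives the total causal effect.
Pooled: Variety Q 49.2% vs Variety X 51.9%; Variety X is higher overall.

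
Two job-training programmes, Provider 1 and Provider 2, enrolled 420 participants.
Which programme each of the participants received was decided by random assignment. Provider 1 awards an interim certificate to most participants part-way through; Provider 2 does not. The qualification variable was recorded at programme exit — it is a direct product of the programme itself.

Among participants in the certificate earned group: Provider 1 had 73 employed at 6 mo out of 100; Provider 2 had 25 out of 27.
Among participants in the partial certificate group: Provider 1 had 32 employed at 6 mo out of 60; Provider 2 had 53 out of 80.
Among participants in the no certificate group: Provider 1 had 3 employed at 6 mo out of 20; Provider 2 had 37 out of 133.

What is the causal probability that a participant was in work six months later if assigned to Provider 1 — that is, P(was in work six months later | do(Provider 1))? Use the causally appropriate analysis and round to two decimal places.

0.60

Qualification attained during the programme lies on the pathway programme → qualification attained during the programme → outcome, so adjusting for it blocks the indirect effect. For the total causal effect of programme, use the unadjusted pooled rates.
So P(outcome | do(Provider 1)) is just the pooled rate for Provider 1: 108/180 = 0.600.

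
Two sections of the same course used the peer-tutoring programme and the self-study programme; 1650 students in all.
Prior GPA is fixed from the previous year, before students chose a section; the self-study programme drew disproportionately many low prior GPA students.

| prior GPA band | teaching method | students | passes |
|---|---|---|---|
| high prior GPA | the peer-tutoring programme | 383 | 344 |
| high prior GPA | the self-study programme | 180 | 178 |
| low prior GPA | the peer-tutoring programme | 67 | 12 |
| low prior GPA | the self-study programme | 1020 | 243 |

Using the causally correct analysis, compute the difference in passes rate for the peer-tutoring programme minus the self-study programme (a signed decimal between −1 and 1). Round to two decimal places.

Prior GPA band is set before the teaching method has any effect — it is not caused by the teaching method — and it independently drives the outcome. That makes it a confounder, so the causal comparison is within prior GPA band levels.
Adjusting over the population distribution of prior GPA band: 0.341·(0.898−0.989) + 0.659·(0.179−0.238) = -0.070.

-0.07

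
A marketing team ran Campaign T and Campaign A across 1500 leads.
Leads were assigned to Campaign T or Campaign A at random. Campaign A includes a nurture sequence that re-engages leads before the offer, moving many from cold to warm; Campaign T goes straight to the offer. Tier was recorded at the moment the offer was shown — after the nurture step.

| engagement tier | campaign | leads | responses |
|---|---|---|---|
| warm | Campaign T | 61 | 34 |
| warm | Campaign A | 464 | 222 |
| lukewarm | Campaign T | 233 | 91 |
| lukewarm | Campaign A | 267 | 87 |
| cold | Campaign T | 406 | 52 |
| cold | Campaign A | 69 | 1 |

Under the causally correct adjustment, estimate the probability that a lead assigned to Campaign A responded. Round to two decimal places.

The stratified and pooled comparisons disagree (Campaign T wins within each engagement tier; Campaign A wins overall), so the answer turns on the causal role of engagement tier.
Engagement tier is recorded after the campaign and is itself shifted by it — it sits on the causal path from campaign to outcome. Conditioning on a mediator would strip out part of the effect we want; the pooled comparison gives the total causal effect.
So P(outcome | do(Campaign A)) is just the pooled rate for Campaign A: 310/800 = 0.388.

0.39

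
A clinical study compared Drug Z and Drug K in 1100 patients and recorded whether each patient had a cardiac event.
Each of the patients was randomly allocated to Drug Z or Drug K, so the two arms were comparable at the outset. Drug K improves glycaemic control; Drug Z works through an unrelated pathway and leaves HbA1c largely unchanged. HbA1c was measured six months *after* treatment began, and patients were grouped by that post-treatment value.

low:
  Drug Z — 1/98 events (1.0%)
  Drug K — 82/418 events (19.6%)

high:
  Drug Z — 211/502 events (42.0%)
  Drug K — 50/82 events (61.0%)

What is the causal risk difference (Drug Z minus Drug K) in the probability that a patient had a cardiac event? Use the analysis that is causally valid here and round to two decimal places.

Within every HbA1c level Drug Z has the lower rate, yet pooled Drug K does — Simpson's reversal.
HbA1c here is a post-treatment variable shaped by the drug; conditioning on it would introduce bias rather than remove it. The overall comparison is the causal one.
The causal difference is the pooled difference: 0.353 − 0.264 = +0.089.

+0.09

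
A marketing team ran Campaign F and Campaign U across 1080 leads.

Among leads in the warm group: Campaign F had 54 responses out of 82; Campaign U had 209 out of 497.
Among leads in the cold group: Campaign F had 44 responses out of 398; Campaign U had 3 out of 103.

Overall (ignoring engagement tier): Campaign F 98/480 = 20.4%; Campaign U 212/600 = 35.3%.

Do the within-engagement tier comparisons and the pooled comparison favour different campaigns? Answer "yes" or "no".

yes

Within each engagement tier level (warm 65.9% vs 42.1%; cold 11.1% vs 2.9%), Campaign F has the higher rate every time. Pooled: 20.4% vs 35.3% — Campaign U has the higher rate overall. The two comparisons disagree.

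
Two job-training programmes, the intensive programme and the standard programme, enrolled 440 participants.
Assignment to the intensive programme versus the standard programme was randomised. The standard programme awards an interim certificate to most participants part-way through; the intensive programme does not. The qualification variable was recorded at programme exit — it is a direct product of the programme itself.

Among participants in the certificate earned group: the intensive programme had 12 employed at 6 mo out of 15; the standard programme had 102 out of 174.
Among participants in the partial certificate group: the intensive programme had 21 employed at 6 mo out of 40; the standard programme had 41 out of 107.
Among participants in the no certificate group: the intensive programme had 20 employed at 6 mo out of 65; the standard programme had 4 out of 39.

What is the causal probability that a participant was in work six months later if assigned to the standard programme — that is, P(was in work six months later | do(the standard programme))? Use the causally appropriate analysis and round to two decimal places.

Stratifying would compare programmes among participants the programmes themselves sorted into qualification attained during the programme groups — a form of selection on an intermediate. The unconditioned pooled rates give the total causal effect.
So P(outcome | do(the standard programme)) is just the pooled rate for the standard programme: 147/320 = 0.459.

0.46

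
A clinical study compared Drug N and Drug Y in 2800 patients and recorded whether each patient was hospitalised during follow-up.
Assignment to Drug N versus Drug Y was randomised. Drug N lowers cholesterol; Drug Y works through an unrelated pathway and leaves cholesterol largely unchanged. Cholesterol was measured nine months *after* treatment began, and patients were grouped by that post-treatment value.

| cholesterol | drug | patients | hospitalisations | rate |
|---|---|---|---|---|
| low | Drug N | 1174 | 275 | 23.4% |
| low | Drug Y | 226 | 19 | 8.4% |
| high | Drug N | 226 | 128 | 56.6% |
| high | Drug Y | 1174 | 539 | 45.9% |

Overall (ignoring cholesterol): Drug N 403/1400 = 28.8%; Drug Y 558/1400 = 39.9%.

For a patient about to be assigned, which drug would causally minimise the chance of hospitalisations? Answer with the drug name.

The stratified and pooled comparisons disagree (Drug Y wins within each cholesterol; Drug N wins overall), so the answer turns on the causal role of cholesterol.
Stratifying would compare drugs among patients the drugs themselves sorted into cholesterol groups — a form of selection on an intermediate. The unconditioned pooled rates give the total causal effect.
Pooled: Drug N 28.8% vs Drug Y 39.9%; Drug N is lower overall.

Drug N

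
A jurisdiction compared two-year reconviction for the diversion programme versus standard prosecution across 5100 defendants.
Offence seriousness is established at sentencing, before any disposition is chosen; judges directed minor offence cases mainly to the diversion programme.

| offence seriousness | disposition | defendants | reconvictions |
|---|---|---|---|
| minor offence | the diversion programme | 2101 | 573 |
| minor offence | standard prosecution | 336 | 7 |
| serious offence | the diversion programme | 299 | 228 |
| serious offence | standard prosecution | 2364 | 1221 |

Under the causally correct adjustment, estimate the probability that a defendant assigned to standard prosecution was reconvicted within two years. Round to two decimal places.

Offence seriousness is set before the disposition has any effect — it is not caused by the disposition — and it independently drives the outcome. That makes it a confounder, so the causal comparison is within offence seriousness levels.
Standardising standard prosecution to the population offence seriousness mix: 0.478·7/336 + 0.522·1221/2364 = 0.280.

0.28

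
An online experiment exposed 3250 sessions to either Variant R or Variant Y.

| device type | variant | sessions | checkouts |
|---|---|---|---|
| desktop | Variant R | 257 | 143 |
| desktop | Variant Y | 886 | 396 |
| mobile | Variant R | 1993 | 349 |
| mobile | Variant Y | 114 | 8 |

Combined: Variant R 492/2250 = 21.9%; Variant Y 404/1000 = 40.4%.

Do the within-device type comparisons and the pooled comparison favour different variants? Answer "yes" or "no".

Within each device type level (desktop 55.6% vs 44.7%; mobile 17.5% vs 7.0%), Variant R has the higher rate every time. Pooled: 21.9% vs 40.4% — Variant Y has the higher rate overall. The two comparisons disagree.

yes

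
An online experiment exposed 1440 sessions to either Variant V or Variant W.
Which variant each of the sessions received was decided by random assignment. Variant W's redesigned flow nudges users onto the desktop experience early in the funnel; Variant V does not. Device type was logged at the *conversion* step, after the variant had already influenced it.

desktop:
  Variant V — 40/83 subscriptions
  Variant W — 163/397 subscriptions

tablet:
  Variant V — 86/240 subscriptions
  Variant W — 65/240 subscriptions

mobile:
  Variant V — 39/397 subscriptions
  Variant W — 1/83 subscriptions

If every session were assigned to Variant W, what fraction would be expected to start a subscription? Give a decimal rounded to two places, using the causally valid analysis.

Stratifying would compare variants among sessions the variants themselves sorted into device type groups — a form of selection on an intermediate. The unconditioned pooled rates give the total causal effect.
So P(outcome | do(Variant W)) is just the pooled rate for Variant W: 229/720 = 0.318.

0.32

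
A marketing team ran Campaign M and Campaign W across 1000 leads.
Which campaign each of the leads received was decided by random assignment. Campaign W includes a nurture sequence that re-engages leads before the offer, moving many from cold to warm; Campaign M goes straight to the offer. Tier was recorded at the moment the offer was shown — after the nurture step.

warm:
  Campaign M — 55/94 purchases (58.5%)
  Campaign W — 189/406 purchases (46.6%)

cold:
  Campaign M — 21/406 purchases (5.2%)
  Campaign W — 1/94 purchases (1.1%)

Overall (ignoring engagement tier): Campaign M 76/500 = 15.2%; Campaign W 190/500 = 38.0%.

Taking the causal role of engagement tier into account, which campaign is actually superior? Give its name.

Campaign W

Engagement tier is downstream of the campaign. One should not condition on a consequence of treatment, so the overall rates are the right comparison.
Pooled: Campaign M 15.2% vs Campaign W 38.0%; Campaign W is higher overall.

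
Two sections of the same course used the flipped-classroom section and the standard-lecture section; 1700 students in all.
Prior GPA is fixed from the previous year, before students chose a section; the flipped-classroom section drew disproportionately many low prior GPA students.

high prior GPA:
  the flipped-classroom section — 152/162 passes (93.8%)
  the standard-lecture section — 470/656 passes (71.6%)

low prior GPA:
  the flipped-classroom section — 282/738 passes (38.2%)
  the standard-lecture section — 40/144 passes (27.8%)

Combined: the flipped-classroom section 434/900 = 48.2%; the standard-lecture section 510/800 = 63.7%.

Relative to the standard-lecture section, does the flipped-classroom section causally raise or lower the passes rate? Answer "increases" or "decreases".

increases

The imbalance in prior GPA band arose from how students were allocated, not from anything the teaching method did; and prior GPA band independently affects the outcome. The pooled gap is confounded — condition on prior GPA band.
Within each level — high prior GPA: 93.8% vs 71.6%; low prior GPA: 38.2% vs 27.8% — the flipped-classroom section is higher every time.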